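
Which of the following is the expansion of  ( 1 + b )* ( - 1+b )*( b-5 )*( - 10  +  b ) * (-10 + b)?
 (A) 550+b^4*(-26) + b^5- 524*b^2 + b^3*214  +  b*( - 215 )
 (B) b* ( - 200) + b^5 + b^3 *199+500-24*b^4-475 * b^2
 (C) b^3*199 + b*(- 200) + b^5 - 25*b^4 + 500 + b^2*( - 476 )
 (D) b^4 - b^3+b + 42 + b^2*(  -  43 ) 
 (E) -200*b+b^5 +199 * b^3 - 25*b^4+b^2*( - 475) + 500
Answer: E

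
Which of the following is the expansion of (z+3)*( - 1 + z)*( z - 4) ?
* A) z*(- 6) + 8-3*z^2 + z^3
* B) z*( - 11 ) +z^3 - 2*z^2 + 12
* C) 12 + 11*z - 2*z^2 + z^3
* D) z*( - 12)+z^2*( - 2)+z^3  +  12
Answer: B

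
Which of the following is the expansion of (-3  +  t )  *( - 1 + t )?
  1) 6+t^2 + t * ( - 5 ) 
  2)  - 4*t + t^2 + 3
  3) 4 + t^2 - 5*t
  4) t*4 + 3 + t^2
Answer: 2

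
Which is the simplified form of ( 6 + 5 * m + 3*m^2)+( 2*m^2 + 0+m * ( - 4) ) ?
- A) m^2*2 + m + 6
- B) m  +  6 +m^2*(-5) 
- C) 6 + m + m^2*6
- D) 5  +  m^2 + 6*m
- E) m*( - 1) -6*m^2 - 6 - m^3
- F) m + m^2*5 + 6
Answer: F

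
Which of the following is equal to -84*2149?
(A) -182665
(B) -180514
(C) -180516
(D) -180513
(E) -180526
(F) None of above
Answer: C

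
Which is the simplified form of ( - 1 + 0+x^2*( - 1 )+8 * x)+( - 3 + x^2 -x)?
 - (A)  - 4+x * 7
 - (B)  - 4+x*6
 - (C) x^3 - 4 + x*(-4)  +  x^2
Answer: A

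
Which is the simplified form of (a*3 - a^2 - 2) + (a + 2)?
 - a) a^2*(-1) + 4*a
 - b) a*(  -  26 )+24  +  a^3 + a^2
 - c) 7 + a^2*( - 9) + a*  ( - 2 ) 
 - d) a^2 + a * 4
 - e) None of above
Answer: a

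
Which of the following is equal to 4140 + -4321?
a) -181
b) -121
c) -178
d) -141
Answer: a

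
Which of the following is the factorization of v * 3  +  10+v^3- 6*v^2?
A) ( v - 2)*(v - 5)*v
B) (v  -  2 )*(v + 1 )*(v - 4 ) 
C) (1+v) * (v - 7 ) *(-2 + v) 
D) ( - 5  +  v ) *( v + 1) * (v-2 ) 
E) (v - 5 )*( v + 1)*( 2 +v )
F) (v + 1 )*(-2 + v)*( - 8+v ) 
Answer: D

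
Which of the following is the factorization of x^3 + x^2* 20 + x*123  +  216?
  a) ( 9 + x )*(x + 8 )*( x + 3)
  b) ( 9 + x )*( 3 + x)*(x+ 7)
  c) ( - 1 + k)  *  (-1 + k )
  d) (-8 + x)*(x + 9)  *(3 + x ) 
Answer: a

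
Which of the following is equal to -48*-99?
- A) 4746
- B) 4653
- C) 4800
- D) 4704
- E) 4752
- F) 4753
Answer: E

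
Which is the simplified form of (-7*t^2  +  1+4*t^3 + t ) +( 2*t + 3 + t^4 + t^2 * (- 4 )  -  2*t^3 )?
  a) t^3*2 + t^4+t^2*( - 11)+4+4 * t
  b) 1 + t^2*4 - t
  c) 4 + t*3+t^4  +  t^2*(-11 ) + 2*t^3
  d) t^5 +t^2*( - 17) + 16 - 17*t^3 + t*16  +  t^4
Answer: c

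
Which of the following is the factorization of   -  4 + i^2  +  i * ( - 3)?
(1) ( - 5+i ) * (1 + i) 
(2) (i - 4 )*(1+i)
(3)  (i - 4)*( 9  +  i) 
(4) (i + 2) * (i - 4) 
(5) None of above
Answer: 2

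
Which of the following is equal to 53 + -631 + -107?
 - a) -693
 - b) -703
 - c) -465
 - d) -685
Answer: d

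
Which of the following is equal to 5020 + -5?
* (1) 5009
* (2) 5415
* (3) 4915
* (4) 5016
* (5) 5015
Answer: 5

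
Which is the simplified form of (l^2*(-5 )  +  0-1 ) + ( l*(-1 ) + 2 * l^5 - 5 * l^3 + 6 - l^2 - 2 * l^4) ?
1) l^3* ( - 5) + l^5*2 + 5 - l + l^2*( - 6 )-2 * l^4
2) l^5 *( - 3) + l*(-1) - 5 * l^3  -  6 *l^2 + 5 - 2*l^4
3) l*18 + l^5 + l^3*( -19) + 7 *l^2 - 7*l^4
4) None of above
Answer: 1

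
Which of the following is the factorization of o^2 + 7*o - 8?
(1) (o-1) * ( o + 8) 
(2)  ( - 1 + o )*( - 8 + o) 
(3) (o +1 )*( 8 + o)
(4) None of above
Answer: 1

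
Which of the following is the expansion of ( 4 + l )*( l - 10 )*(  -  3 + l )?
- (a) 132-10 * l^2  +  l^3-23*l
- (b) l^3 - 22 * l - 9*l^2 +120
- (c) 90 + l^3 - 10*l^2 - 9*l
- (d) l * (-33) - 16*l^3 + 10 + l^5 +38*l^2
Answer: b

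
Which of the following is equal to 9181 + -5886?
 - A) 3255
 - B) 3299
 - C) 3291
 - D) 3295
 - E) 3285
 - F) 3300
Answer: D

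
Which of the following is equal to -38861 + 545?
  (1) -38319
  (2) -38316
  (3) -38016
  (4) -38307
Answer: 2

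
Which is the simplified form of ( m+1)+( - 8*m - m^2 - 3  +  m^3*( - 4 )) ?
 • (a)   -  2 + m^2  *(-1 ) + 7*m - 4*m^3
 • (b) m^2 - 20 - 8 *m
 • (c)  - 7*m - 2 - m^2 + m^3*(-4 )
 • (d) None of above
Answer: c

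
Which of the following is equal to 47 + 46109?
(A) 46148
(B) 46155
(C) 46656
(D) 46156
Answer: D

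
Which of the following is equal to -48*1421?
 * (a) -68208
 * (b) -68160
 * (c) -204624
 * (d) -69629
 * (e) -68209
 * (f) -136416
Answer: a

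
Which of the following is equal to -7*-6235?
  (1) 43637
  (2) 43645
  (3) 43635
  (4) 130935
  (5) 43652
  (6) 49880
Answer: 2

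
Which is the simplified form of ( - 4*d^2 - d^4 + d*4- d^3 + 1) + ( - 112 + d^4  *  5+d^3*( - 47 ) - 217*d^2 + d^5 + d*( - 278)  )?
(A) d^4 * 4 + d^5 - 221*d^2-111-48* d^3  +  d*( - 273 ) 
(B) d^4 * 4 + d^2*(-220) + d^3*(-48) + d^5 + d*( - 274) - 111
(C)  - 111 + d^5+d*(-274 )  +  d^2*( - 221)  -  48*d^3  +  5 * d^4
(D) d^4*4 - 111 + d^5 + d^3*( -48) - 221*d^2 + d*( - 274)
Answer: D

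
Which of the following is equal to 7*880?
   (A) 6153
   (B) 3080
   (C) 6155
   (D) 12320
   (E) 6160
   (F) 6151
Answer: E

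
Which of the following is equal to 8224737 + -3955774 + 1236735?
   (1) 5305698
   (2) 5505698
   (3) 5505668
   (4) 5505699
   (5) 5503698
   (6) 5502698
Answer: 2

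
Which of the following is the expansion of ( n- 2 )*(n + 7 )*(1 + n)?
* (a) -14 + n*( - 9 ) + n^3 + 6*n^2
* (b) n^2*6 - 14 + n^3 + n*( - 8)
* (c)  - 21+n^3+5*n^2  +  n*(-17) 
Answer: a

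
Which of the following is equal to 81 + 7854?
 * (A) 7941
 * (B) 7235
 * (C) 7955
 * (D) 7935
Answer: D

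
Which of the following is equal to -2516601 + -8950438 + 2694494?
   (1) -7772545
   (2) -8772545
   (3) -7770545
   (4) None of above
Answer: 2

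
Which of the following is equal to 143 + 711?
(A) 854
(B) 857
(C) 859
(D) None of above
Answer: A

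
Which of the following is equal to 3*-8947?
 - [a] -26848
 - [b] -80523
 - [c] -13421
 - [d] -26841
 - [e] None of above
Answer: d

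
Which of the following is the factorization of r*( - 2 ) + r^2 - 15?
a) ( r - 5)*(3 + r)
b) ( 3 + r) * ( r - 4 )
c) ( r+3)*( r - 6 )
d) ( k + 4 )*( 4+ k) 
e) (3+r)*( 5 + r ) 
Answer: a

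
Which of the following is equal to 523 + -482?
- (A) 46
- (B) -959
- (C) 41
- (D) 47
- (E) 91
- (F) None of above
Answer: C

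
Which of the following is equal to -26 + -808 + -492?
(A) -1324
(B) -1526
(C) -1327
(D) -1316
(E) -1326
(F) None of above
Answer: E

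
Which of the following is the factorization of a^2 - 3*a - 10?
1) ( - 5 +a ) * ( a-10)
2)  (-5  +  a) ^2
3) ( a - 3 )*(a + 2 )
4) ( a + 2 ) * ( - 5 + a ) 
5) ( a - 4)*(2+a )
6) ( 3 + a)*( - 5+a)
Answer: 4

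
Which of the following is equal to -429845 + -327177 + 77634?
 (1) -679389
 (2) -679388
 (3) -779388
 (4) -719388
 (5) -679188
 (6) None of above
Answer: 2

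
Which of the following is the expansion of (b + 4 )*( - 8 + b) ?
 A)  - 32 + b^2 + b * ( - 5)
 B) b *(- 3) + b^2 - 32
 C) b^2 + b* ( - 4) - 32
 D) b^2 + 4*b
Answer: C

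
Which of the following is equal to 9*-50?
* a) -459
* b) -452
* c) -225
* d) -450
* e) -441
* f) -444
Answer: d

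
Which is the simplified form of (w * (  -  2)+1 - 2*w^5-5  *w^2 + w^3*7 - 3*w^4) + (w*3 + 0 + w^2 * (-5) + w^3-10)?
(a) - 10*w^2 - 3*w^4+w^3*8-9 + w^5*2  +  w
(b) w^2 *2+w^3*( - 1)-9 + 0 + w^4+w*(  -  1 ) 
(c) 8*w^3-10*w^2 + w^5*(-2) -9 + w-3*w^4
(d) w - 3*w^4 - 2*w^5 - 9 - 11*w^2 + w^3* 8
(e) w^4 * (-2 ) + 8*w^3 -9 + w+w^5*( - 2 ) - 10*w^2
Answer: c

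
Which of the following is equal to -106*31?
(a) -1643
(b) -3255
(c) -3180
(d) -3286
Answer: d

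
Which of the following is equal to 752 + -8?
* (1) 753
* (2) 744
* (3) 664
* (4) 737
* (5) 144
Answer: 2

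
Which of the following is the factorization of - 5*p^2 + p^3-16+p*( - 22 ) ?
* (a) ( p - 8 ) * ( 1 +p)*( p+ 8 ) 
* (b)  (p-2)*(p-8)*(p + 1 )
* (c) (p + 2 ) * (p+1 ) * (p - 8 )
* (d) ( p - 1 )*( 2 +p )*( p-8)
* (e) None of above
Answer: c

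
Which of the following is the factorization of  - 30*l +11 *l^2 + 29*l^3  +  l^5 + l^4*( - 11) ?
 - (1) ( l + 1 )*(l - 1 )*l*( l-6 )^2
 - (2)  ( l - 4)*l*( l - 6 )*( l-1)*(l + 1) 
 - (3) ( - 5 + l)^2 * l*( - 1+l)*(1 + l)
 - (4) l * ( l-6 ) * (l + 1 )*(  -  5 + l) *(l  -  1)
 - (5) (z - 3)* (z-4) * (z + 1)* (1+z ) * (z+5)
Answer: 4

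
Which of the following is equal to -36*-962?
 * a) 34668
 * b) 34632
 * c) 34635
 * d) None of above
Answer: b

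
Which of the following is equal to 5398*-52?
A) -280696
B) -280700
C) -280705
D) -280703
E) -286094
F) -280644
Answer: A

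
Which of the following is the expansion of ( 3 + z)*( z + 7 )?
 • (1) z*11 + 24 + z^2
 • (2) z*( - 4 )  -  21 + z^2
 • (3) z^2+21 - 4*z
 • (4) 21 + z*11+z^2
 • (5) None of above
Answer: 5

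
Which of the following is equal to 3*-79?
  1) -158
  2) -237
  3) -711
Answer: 2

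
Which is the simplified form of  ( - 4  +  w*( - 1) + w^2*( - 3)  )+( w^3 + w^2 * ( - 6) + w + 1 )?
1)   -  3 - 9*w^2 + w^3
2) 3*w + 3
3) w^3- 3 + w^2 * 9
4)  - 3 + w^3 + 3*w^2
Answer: 1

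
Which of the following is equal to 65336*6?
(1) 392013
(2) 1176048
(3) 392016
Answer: 3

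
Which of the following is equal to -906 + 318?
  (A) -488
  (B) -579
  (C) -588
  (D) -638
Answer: C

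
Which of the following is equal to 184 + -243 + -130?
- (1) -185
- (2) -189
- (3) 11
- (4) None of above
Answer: 2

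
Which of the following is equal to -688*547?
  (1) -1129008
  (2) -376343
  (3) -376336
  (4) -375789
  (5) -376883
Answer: 3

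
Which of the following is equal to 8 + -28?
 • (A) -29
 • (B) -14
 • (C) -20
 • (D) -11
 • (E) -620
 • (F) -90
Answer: C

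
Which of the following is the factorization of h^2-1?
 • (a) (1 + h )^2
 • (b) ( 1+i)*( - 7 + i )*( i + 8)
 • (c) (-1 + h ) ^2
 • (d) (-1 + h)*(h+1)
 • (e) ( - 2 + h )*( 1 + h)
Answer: d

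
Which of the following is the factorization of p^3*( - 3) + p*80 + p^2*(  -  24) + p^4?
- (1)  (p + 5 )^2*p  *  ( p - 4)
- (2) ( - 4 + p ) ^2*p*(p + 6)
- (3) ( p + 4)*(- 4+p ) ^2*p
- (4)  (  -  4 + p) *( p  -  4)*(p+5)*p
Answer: 4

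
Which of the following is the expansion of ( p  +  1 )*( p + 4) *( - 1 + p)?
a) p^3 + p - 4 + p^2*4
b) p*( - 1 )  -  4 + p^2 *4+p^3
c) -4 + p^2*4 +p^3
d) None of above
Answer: b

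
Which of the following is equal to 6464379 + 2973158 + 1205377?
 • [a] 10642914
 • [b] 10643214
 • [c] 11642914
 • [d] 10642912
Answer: a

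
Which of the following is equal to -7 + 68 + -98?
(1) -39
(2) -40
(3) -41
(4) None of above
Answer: 4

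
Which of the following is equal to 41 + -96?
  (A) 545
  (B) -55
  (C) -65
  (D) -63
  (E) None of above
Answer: B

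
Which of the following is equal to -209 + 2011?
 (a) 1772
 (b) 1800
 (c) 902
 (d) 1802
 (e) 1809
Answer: d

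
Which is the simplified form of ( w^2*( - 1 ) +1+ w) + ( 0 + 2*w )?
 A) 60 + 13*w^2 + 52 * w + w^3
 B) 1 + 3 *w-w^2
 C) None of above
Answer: B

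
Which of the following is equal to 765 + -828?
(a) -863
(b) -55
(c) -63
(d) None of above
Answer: c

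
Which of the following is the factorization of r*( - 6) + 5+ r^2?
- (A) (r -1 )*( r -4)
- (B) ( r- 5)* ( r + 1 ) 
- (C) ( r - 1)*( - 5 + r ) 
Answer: C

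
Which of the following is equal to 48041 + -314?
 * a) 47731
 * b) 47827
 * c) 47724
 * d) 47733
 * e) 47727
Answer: e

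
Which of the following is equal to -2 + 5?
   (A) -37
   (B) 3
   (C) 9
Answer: B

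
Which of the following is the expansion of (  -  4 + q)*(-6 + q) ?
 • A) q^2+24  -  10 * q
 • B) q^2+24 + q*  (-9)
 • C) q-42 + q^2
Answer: A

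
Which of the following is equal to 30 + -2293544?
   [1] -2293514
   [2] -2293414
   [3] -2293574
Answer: 1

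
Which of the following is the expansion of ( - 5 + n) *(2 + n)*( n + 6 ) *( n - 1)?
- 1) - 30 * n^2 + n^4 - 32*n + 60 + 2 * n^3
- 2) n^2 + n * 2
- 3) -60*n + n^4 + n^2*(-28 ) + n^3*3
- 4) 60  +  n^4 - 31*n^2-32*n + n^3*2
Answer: 4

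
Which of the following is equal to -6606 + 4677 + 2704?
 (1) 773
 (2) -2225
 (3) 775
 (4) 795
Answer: 3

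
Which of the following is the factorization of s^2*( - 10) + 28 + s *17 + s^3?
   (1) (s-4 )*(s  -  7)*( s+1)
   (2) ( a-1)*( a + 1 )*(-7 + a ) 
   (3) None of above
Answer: 1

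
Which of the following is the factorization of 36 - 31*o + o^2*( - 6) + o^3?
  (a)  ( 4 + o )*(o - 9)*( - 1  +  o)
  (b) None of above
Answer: a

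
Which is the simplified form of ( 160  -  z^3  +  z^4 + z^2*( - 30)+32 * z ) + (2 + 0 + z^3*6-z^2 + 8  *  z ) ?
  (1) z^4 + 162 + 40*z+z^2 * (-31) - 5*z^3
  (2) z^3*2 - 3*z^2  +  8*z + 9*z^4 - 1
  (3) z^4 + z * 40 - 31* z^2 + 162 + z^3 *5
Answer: 3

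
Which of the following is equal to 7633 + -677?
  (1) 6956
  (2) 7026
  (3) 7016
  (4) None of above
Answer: 1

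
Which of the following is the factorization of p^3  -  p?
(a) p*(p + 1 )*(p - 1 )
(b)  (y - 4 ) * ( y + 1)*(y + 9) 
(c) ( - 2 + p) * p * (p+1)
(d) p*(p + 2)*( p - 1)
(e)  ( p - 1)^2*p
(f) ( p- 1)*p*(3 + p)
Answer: a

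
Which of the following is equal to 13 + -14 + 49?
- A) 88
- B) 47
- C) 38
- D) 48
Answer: D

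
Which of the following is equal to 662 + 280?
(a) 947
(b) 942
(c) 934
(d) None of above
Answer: b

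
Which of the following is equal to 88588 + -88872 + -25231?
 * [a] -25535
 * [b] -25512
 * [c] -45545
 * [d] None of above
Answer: d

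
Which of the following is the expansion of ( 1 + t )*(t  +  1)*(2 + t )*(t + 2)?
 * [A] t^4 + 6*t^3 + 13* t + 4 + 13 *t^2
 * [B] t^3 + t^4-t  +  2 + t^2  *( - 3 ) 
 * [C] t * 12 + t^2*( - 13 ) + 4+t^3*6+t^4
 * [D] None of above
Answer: D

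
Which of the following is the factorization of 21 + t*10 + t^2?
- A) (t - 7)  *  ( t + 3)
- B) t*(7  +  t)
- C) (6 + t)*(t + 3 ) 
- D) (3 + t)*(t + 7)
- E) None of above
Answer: D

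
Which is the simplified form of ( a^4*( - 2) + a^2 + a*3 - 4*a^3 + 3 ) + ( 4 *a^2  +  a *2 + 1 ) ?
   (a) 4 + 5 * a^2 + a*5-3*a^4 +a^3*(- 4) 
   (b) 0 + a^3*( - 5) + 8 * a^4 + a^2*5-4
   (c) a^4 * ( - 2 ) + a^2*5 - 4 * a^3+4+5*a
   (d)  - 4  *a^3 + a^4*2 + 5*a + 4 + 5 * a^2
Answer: c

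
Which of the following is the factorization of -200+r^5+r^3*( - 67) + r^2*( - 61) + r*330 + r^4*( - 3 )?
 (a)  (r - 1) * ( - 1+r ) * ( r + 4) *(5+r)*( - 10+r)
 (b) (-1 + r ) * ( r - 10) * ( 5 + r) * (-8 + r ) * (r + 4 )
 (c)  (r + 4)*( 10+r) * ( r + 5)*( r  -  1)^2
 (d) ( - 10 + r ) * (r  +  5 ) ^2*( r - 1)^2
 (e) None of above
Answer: a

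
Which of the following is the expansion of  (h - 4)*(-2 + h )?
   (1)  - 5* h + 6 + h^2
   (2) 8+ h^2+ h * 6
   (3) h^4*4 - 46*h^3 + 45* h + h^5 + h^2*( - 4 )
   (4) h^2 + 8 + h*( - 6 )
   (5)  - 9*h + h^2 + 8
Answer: 4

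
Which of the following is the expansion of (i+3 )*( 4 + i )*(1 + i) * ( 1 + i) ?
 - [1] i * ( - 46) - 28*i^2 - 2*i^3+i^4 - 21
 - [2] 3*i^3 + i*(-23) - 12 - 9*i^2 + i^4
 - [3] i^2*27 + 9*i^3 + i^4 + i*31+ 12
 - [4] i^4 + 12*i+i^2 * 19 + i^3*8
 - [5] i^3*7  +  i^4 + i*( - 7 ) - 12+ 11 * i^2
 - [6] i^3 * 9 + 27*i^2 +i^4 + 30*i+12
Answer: 3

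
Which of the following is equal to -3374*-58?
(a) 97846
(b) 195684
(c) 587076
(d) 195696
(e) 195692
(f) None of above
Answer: e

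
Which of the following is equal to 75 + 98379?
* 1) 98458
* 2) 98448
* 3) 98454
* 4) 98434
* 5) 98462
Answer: 3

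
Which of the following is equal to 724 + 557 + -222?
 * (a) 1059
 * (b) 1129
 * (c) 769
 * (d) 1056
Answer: a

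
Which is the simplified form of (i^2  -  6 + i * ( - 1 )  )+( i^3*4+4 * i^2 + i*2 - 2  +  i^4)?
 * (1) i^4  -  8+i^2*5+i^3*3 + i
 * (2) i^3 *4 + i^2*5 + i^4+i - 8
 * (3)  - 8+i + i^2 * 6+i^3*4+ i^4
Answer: 2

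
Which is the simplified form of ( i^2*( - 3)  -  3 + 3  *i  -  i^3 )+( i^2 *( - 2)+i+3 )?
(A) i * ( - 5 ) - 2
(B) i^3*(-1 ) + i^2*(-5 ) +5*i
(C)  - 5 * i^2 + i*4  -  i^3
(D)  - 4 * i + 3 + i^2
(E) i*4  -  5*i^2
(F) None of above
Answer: C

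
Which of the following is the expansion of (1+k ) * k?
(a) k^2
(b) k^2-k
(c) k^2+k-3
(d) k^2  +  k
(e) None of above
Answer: d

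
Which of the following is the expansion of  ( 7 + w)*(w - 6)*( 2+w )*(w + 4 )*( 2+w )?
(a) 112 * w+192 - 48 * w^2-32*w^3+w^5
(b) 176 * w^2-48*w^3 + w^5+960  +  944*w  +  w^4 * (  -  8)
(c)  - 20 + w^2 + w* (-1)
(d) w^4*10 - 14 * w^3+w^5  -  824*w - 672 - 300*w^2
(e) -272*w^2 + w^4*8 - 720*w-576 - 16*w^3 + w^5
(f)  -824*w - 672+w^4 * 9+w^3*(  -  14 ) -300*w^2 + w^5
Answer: f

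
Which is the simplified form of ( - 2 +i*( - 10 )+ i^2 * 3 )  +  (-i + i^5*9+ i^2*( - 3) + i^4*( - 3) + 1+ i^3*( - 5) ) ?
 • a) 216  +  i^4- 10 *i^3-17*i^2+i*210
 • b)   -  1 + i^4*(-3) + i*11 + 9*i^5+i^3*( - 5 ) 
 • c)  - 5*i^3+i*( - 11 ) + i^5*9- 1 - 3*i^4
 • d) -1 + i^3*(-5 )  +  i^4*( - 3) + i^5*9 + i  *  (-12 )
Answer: c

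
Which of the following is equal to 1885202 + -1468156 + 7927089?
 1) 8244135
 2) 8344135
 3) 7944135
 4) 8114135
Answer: 2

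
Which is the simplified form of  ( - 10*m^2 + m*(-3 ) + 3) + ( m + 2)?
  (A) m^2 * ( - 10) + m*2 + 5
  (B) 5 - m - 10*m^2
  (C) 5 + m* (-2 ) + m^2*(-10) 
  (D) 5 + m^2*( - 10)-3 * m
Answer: C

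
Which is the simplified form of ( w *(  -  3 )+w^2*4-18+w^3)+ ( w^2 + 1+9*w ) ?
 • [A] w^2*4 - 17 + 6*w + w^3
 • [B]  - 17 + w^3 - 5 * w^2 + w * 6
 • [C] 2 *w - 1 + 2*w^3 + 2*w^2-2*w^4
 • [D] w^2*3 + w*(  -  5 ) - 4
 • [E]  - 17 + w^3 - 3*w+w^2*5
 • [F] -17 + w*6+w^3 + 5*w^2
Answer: F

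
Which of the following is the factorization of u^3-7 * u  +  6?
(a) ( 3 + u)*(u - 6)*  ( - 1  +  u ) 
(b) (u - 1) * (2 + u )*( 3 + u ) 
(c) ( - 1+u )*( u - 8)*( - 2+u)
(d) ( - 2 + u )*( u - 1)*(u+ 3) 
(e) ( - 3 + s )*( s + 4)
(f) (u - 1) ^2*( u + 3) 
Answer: d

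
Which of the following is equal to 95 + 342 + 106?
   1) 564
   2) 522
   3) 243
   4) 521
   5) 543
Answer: 5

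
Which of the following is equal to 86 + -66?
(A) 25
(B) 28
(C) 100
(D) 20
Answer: D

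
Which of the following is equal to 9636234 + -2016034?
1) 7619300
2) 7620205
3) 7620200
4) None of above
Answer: 3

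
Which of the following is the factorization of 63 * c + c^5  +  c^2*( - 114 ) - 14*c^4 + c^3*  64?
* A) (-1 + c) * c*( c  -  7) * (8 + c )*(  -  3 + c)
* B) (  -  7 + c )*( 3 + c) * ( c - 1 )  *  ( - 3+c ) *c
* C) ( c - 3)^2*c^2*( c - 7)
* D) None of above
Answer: D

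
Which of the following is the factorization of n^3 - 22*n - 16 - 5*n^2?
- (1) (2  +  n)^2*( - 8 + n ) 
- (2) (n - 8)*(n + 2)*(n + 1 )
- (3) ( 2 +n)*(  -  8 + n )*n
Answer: 2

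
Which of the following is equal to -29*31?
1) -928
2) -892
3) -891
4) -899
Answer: 4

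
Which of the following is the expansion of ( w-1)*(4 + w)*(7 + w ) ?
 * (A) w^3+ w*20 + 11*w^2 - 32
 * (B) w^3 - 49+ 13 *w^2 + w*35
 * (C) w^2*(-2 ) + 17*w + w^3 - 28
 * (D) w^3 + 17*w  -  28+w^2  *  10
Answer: D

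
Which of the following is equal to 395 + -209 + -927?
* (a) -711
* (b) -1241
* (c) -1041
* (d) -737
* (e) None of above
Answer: e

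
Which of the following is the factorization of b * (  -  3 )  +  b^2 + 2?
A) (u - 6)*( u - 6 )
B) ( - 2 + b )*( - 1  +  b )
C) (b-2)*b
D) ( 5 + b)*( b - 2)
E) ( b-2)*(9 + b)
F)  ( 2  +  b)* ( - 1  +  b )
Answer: B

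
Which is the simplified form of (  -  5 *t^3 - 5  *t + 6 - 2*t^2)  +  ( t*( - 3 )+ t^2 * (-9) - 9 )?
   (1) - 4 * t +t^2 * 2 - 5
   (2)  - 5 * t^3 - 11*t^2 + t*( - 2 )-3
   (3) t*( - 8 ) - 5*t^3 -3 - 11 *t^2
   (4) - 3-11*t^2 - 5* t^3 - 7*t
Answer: 3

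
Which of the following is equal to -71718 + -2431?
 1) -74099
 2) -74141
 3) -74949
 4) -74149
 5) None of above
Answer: 4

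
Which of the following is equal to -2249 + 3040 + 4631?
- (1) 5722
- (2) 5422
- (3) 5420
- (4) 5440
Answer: 2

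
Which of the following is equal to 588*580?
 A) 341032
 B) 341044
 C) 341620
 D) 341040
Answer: D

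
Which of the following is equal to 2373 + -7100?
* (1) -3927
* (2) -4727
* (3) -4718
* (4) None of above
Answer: 2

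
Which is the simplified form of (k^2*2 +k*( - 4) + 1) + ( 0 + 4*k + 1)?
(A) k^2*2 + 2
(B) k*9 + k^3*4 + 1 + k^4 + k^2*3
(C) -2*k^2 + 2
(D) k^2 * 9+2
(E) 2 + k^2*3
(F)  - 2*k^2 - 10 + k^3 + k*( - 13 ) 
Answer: A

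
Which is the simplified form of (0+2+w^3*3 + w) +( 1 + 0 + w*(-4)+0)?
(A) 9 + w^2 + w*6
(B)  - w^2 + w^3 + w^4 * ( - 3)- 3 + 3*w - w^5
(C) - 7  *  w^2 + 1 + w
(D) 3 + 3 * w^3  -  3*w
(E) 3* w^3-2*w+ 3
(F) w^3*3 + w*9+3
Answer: D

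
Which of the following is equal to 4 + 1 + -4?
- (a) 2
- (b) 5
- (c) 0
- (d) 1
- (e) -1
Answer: d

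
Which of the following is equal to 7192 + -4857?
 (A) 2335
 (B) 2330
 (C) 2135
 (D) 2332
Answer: A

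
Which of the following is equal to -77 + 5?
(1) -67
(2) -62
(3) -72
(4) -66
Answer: 3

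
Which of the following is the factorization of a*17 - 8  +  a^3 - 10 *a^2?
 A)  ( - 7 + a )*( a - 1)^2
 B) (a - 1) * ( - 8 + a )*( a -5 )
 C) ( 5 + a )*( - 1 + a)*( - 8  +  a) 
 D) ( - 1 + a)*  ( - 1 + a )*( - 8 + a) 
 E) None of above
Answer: D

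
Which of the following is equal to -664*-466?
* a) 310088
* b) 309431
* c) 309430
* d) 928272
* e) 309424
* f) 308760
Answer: e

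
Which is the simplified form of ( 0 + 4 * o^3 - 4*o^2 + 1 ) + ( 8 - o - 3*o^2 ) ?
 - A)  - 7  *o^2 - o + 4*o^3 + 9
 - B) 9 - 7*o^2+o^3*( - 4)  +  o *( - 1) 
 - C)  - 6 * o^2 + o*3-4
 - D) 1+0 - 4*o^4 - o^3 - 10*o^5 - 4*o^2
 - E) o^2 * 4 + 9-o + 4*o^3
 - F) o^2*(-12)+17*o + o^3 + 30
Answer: A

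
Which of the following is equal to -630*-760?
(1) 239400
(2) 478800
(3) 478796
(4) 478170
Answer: 2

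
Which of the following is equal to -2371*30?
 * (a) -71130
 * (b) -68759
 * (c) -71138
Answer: a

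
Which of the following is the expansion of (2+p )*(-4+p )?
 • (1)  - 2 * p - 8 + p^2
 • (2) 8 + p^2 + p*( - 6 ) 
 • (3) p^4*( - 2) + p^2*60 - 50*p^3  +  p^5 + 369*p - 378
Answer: 1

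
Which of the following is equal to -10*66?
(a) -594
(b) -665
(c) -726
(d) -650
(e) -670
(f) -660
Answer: f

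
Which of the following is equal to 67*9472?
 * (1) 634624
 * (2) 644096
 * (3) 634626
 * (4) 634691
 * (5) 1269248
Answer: 1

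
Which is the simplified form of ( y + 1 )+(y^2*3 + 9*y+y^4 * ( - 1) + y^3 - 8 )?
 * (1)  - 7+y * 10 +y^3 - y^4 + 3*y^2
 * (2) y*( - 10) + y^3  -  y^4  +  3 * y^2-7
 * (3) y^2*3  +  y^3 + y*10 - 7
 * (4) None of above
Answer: 1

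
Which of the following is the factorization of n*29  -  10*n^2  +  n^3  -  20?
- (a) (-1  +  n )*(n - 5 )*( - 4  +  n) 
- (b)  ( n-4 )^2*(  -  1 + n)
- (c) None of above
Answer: a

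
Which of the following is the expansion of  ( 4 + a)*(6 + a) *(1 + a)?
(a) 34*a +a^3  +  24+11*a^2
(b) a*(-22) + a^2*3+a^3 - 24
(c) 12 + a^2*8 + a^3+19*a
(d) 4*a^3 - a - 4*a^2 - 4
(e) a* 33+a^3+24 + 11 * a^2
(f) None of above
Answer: a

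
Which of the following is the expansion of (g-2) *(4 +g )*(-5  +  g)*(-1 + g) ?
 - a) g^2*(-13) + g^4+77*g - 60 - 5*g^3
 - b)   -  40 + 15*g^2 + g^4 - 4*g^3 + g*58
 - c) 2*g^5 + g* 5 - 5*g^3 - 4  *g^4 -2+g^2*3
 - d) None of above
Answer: d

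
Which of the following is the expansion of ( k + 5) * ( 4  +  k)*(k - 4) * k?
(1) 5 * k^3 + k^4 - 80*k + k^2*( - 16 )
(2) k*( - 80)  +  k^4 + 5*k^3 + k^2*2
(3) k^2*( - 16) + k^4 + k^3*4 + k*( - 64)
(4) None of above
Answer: 1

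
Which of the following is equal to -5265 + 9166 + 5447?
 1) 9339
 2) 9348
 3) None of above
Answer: 2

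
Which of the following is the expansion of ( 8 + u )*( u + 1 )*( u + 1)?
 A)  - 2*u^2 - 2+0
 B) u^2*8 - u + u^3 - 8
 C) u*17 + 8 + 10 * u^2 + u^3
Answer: C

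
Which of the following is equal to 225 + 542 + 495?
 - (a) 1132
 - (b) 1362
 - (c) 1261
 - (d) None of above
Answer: d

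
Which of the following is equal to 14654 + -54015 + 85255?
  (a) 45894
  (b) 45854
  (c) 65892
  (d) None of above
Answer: a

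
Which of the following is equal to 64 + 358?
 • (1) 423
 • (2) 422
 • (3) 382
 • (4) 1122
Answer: 2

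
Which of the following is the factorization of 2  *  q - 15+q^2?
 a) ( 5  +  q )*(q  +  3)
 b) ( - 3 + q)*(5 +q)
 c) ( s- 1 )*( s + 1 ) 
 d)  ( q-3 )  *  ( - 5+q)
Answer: b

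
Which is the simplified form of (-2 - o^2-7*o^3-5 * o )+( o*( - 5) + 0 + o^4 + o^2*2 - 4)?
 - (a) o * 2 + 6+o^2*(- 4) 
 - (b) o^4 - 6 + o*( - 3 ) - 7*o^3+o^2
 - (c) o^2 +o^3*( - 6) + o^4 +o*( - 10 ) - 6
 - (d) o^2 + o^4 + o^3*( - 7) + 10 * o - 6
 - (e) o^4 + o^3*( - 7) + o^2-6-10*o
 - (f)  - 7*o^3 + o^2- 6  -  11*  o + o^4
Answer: e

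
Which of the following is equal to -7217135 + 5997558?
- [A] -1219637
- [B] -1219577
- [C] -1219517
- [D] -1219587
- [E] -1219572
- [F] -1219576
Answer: B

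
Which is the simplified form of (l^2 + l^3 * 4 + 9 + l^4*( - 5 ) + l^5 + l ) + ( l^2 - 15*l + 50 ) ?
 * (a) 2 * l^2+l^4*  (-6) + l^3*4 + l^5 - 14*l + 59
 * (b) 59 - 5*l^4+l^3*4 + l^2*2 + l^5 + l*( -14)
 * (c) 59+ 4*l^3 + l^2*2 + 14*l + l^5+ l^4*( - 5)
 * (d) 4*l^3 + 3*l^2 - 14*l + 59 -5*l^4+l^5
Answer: b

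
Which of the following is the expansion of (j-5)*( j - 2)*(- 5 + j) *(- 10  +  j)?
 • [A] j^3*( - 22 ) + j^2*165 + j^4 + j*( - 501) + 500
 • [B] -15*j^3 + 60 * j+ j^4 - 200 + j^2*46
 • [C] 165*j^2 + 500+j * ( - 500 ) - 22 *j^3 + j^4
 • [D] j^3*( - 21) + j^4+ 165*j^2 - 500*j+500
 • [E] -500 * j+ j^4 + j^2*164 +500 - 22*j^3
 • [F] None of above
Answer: C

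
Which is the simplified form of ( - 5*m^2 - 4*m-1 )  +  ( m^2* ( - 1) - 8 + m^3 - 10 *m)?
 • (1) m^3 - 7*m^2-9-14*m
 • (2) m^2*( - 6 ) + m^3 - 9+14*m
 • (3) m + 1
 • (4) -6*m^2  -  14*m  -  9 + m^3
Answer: 4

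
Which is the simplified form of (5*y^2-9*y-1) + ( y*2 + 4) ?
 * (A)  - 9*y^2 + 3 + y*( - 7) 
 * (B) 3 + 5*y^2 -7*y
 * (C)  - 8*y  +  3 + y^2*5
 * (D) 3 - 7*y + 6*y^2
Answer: B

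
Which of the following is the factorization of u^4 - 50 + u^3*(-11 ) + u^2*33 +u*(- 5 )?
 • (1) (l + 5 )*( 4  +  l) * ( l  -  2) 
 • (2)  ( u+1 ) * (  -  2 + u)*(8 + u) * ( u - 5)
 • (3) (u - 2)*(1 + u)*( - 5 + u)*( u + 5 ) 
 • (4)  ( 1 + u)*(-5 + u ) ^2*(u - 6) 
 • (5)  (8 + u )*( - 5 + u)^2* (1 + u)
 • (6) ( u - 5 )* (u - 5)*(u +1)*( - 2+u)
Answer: 6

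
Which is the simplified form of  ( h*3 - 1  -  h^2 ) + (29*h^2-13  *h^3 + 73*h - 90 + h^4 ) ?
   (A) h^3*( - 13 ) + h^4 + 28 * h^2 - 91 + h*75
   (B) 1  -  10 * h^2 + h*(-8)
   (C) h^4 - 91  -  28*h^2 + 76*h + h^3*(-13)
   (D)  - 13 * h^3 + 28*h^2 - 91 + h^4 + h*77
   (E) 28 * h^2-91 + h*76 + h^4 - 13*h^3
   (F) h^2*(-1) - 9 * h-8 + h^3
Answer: E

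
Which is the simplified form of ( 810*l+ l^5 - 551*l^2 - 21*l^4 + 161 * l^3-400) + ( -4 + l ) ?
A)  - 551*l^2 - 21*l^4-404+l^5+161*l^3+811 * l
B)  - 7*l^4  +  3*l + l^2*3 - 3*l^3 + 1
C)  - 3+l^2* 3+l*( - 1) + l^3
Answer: A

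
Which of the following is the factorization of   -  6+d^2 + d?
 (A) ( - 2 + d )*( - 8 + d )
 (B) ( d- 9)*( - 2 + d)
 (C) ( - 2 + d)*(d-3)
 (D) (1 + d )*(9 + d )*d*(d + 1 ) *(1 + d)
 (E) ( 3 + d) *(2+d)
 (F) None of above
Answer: F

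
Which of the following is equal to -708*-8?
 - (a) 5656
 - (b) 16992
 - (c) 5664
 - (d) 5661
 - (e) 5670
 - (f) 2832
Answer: c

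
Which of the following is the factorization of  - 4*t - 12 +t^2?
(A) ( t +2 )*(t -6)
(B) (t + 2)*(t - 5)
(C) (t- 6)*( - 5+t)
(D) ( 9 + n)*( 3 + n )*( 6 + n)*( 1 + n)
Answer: A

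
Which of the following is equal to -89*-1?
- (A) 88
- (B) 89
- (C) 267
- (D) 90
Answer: B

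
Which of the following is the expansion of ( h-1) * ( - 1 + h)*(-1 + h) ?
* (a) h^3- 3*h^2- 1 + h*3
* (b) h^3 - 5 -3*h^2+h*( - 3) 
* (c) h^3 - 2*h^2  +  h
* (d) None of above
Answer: a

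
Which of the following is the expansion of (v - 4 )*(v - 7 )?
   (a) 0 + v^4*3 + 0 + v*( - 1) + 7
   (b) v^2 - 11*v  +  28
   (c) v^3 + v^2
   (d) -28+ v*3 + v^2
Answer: b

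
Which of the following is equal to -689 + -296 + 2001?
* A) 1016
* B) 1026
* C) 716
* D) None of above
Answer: A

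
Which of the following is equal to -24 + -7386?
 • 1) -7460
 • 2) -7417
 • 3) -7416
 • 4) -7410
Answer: 4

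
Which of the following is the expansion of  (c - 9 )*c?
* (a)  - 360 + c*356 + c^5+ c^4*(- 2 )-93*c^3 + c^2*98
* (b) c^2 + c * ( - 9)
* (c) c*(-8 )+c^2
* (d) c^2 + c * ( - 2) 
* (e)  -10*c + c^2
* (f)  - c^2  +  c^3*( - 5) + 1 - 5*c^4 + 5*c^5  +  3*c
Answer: b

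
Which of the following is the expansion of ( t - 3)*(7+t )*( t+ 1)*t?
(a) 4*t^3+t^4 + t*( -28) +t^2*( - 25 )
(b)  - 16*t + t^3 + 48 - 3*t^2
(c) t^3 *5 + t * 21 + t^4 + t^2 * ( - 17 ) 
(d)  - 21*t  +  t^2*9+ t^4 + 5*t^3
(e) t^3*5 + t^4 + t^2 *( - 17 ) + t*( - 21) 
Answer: e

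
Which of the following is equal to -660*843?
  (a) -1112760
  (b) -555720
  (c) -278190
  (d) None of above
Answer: d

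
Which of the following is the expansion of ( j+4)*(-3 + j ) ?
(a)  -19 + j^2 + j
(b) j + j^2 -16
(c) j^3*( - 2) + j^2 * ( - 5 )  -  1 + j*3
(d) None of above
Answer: d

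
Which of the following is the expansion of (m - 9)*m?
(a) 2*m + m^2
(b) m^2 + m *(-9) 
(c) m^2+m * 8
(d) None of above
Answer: b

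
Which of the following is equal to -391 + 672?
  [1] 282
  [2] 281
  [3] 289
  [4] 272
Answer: 2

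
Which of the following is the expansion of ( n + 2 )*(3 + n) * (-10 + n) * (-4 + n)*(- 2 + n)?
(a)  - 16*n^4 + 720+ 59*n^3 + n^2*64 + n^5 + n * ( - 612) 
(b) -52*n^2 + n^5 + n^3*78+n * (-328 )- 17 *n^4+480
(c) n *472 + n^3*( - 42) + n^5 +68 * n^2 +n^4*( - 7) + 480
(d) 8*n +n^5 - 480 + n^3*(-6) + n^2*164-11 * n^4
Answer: d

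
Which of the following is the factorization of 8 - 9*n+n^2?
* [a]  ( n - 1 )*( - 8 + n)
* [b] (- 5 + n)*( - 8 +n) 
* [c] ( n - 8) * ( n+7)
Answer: a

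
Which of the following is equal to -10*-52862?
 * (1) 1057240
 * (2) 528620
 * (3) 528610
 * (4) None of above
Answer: 2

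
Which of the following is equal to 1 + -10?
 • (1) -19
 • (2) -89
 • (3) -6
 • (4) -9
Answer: 4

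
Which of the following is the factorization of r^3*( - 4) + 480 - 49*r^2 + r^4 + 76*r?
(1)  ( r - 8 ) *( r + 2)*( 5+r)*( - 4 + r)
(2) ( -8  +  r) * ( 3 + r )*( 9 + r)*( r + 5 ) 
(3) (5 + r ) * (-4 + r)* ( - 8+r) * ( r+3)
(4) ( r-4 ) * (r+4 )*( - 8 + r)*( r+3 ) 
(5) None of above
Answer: 3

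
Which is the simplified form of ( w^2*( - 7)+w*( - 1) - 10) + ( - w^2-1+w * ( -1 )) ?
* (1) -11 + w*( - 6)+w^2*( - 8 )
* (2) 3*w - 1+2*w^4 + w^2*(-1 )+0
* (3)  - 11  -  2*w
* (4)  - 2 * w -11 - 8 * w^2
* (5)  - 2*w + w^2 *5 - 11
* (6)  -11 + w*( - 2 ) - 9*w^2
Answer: 4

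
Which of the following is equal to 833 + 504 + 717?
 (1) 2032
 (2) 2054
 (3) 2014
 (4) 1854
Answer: 2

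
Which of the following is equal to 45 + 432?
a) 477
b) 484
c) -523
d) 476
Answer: a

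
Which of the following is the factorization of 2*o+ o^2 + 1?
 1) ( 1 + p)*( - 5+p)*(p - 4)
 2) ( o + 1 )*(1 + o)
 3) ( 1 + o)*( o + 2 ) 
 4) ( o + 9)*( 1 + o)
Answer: 2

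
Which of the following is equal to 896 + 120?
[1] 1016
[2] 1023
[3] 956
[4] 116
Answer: 1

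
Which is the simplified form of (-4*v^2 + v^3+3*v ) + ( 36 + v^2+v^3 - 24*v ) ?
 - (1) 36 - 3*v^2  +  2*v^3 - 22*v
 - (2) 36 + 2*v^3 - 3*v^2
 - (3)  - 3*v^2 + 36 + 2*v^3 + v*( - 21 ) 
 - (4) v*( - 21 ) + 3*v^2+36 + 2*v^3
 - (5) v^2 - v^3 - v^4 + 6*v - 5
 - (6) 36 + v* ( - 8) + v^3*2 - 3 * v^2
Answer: 3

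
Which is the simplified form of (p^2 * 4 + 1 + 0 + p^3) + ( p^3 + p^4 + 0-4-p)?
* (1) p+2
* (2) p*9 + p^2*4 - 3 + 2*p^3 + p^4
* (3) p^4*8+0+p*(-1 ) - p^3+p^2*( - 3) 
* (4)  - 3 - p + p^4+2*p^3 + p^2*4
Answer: 4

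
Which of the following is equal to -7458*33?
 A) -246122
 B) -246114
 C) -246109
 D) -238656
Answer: B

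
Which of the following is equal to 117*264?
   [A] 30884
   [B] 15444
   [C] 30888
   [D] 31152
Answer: C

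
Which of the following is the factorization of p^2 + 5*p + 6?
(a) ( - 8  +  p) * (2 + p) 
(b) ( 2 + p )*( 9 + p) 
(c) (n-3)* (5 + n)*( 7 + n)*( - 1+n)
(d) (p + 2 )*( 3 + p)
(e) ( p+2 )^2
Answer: d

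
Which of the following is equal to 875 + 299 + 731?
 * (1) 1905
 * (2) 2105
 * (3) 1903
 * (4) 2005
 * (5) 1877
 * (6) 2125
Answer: 1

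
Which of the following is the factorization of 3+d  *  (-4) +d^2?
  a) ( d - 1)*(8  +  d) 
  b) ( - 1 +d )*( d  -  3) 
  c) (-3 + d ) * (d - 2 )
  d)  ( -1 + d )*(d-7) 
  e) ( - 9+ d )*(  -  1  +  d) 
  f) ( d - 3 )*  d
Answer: b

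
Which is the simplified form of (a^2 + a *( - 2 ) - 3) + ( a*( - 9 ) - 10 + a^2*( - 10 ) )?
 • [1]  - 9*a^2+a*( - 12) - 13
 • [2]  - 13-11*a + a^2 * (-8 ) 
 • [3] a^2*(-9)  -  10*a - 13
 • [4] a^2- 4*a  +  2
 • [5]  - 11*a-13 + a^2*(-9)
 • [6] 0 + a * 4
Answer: 5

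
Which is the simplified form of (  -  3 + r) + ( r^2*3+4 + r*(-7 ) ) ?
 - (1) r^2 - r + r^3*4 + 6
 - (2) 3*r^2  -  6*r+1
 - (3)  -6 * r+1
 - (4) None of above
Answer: 2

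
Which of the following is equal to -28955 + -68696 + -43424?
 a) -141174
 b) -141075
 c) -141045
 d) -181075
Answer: b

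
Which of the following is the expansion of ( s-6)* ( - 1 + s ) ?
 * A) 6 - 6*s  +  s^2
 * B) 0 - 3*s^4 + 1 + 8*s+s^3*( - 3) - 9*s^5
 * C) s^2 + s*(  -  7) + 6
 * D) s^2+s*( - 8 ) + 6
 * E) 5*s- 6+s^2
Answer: C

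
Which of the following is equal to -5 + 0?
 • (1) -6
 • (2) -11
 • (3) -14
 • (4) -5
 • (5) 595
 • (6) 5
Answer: 4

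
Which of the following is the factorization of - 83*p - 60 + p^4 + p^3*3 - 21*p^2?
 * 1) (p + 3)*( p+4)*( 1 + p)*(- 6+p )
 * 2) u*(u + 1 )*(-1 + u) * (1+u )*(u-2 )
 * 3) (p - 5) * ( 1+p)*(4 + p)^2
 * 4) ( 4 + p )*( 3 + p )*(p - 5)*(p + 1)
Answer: 4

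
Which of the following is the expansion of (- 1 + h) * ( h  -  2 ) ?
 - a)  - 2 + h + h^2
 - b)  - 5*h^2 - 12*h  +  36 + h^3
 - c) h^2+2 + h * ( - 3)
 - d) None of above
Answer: c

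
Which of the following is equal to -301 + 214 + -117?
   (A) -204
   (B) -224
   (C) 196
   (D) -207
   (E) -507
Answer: A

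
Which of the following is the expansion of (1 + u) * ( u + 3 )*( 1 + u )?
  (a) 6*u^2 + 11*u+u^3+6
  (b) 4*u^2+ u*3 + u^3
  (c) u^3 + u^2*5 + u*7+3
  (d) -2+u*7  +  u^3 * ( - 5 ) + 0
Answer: c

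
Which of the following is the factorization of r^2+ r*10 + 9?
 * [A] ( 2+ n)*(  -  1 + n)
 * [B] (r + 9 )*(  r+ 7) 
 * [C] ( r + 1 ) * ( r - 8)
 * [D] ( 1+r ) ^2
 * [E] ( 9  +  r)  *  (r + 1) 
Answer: E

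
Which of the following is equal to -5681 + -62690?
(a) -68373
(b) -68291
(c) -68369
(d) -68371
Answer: d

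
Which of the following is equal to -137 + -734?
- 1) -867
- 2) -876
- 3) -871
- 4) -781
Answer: 3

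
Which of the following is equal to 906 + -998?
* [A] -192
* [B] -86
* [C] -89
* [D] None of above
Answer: D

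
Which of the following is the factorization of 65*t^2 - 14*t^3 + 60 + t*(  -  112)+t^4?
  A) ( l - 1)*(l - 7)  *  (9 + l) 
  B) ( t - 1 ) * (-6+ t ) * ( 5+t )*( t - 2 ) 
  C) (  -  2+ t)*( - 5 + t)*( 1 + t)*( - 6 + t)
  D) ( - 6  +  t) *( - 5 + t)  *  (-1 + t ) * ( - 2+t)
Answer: D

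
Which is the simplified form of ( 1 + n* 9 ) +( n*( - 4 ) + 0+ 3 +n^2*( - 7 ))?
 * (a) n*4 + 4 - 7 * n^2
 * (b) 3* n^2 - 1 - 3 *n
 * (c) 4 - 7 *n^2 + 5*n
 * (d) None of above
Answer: c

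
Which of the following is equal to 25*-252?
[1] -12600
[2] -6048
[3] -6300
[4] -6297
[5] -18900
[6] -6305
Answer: 3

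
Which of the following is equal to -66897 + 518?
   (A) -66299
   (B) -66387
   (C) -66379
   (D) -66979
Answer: C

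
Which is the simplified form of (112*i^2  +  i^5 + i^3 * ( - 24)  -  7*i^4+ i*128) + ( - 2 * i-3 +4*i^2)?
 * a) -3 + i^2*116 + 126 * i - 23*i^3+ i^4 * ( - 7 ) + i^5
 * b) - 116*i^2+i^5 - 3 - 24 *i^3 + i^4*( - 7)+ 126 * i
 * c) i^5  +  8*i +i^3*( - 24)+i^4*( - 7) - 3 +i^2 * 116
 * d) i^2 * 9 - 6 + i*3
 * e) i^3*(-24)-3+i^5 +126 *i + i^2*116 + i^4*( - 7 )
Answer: e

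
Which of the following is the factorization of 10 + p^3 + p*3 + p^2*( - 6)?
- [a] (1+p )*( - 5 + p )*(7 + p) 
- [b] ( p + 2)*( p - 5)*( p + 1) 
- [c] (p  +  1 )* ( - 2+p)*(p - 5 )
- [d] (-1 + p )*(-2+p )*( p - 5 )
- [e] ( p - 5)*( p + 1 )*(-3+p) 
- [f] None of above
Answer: c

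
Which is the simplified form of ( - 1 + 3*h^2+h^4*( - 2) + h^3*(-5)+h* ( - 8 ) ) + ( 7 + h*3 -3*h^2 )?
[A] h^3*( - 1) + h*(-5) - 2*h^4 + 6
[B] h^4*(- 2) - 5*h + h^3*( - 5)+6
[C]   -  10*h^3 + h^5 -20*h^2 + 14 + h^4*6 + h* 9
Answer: B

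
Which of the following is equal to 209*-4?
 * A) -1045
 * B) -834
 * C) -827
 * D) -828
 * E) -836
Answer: E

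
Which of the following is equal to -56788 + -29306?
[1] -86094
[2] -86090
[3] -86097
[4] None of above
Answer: 1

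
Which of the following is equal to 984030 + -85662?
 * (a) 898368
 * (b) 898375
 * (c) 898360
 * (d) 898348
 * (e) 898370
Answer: a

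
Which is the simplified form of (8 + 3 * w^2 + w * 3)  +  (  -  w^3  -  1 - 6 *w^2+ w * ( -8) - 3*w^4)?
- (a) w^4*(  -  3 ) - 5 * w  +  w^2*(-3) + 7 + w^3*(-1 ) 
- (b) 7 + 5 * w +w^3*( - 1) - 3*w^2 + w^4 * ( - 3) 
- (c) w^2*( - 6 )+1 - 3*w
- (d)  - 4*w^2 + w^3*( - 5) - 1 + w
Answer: a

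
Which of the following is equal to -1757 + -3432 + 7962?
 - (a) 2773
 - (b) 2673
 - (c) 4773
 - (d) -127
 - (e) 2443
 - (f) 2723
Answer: a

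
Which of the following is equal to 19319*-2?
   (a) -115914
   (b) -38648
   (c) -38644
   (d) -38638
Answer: d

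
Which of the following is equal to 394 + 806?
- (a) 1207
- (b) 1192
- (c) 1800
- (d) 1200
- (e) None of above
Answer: d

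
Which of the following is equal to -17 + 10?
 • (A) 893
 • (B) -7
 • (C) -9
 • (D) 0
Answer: B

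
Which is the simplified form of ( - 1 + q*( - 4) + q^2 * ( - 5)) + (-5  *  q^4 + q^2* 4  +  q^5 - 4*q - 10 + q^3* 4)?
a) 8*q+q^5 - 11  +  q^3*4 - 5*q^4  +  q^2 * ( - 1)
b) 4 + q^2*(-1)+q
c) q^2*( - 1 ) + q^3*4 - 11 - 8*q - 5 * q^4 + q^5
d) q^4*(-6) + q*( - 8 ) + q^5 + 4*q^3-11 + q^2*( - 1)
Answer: c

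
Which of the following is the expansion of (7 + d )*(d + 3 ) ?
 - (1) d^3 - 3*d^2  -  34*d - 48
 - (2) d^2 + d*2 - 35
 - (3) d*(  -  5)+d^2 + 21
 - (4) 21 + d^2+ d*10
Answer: 4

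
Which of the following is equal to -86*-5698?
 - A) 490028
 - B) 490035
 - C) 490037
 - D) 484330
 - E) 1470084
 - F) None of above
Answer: A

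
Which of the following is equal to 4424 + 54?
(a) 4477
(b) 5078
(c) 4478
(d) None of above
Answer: c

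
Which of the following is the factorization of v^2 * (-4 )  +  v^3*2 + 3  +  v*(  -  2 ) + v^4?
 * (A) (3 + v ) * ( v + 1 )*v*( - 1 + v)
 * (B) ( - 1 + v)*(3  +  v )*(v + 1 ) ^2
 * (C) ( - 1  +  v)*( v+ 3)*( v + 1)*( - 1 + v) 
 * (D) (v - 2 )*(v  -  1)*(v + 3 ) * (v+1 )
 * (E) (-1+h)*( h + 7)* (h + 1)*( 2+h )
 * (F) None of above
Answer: C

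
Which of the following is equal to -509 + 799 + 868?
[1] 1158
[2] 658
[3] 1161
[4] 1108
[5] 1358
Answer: 1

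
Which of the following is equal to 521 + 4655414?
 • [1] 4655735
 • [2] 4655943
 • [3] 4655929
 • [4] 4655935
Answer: 4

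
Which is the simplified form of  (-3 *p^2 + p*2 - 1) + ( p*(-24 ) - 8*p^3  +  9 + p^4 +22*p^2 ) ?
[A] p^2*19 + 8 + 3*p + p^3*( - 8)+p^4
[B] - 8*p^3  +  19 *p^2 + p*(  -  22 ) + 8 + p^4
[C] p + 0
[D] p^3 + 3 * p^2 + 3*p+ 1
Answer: B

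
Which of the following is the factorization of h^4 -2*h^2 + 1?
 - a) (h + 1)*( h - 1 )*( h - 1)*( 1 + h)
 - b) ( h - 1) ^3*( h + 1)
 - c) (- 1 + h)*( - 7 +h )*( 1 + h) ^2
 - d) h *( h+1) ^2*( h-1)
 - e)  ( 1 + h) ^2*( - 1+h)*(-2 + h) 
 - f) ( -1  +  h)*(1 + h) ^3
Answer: a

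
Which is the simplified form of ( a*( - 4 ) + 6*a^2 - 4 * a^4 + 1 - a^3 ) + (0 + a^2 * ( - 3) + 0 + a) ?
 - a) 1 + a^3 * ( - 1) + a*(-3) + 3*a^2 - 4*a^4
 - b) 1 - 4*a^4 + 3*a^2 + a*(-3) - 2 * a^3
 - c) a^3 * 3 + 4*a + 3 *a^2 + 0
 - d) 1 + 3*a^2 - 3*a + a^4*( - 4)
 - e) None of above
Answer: a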